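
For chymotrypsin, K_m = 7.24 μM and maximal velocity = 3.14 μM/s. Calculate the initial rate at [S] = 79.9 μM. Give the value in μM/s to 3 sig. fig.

2.88 μM/s

[S]/(Km+[S]) = 79.9/87.14 = 0.9169, the fractional saturation.
v = 0.9169 × Vmax = 0.9169 × 3.14 = 2.88 μM/s.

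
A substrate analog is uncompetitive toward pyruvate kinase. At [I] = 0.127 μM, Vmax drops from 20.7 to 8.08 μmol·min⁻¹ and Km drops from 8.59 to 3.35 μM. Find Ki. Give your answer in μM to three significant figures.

0.0813 μM

Uncompetitive: Vmax,app = Vmax/α (and Km,app = Km/α) with α = 1 + [I]/Ki.
α = Vmax/Vmax,app = 20.7/8.08 = 2.562.
Ki = [I]/(α − 1) = 0.127/1.562 = 0.0813 μM.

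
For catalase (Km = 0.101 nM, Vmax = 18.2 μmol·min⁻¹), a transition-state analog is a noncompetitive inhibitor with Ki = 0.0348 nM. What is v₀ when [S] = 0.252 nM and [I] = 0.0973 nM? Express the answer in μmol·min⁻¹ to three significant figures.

α = 1 + [I]/Ki = 1 + 0.0973/0.0348 = 3.796.
For a noncompetitive inhibitor, Vmax is reduced to Vmax/α while Km is unchanged: Km,app = 0.101 nM, Vmax,app = 4.79 μmol·min⁻¹.
v = Vmax,app·[S]/(Km,app + [S]) = 4.79 × 0.252/(0.101 + 0.252) = 3.42 μmol·min⁻¹.

3.42 μmol·min⁻¹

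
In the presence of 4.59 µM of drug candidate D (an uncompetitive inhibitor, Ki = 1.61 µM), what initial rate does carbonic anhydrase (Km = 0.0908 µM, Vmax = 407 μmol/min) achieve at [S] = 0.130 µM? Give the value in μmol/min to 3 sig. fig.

α = 1 + [I]/Ki = 1 + 4.59/1.61 = 3.851.
For an uncompetitive inhibitor, both parameters are divided by α, giving Vmax/α and Km/α: Km,app = 0.0236 µM, Vmax,app = 106 μmol/min.
v = Vmax,app·[S]/(Km,app + [S]) = 106 × 0.130/(0.0236 + 0.130) = 89.5 μmol/min.

89.5 μmol/min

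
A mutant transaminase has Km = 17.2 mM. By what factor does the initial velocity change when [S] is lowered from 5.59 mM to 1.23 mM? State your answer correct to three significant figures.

0.272

The fractional saturations are [S]/(Km+[S]) = 5.59/22.79 = 0.2453 and 1.23/18.43 = 0.06674.
v₂/v₁ is just their ratio: 0.06674/0.2453 = 0.272.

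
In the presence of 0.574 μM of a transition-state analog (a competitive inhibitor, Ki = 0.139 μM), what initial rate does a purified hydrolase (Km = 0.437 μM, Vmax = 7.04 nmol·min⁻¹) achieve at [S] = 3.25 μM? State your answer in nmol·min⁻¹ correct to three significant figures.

α = 1 + [I]/Ki = 1 + 0.574/0.139 = 5.129.
For a competitive inhibitor, Vmax is unchanged and the apparent Km becomes α·Km: Km,app = 2.24 μM, Vmax,app = 7.04 nmol·min⁻¹.
v = Vmax,app·[S]/(Km,app + [S]) = 7.04 × 3.25/(2.24 + 3.25) = 4.17 nmol·min⁻¹.

4.17 nmol·min⁻¹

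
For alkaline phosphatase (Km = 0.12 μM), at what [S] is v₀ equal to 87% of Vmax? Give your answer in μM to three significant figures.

0.803 μM

v/Vmax = [S]/(Km+[S]) = 0.87, so [S] = Km·0.87/(1 − 0.87) = 0.12 × 6.692.
[S] = 0.803 μM.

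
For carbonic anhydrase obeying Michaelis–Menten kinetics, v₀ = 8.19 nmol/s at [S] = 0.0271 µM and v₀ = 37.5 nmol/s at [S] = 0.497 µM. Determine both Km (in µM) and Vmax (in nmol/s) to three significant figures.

Km = 0.129 µM; Vmax = 47.3 nmol/s

In reciprocal form, 1/v = (Km/Vmax)·(1/[S]) + 1/Vmax. The two points give (1/[S], 1/v) = (36.90, 0.1221) and (2.012, 0.02667).
Slope = (0.1221 − 0.02667)/(36.90 − 2.012) = 0.002735; intercept = 0.1221 − 0.002735×36.90 = 0.02116.
Vmax = 1/intercept = 47.3 nmol/s; Km = slope × Vmax = 0.002735 × 47.3 = 0.129 µM.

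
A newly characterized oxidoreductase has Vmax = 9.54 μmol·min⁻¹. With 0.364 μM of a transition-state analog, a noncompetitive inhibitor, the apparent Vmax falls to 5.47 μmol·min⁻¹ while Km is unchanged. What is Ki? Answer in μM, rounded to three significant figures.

Noncompetitive: Vmax,app = Vmax/α with α = 1 + [I]/Ki.
α = Vmax/Vmax,app = 9.54/5.47 = 1.744.
Since α = 1 + [I]/Ki, [I]/Ki = 1.744 − 1 = 0.7441 and Ki = 0.364/0.7441 = 0.489 μM.

0.489 μM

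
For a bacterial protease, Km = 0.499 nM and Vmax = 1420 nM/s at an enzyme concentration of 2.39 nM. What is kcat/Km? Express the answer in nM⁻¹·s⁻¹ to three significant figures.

1190 nM⁻¹·s⁻¹

kcat = Vmax/[E]total = 1420/2.39 = 594 s⁻¹.
kcat/Km = 594/0.499 = 1190 nM⁻¹·s⁻¹.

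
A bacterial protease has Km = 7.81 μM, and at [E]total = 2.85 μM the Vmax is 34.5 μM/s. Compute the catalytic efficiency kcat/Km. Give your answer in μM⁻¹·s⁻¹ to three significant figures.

kcat = Vmax/[E]total = 34.5/2.85 = 12.1 s⁻¹.
kcat/Km = 12.1/7.81 = 1.55 μM⁻¹·s⁻¹.

1.55 μM⁻¹·s⁻¹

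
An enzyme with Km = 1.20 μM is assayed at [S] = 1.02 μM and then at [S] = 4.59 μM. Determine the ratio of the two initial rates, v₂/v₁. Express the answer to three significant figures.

Since Vmax cancels, v₂/v₁ = [S]₂(Km+[S]₁) / [S]₁(Km+[S]₂).
= 4.59×(1.20+1.02) / (1.02×(1.20+4.59)) = 10.19/5.906 = 1.73.

1.73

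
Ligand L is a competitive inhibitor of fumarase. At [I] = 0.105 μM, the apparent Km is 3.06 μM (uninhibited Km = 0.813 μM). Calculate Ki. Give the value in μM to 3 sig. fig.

0.0380 μM

Competitive: Km,app = α·Km with α = 1 + [I]/Ki.
α = Km,app/Km = 3.06/0.813 = 3.764.
Ki = [I]/(α − 1) = 0.105/2.764 = 0.0380 μM.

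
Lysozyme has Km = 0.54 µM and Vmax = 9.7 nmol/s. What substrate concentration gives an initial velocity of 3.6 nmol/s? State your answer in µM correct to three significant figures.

0.319 µM

The required fractional saturation is v/Vmax = 3.6/9.7 = 0.3711.
Then [S]/(Km+[S]) = 0.3711 ⇒ [S] = 0.54 × 0.3711/(1 − 0.3711) = 0.319 µM.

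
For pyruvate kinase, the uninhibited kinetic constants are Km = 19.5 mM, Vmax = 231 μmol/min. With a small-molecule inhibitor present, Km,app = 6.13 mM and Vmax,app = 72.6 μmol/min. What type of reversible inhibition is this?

uncompetitive

Both Km and Vmax decrease by the same factor (~3.18-fold) — characteristic of uncompetitive inhibition.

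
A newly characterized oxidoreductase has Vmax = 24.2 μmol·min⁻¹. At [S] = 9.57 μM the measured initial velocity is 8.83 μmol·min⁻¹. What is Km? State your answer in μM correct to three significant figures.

16.7 μM

v/Vmax = 8.83/24.2 = 0.3649 = [S]/(Km+[S]).
So Km + [S] = [S]/0.3649 = 26.23 μM, giving Km = 26.23 − 9.57 = 16.7 μM.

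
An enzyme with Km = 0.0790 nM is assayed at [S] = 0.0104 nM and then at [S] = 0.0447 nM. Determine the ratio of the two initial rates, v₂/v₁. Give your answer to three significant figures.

The fractional saturations are [S]/(Km+[S]) = 0.0104/0.08940 = 0.1163 and 0.0447/0.1237 = 0.3614.
v₂/v₁ is just their ratio: 0.3614/0.1163 = 3.11.

3.11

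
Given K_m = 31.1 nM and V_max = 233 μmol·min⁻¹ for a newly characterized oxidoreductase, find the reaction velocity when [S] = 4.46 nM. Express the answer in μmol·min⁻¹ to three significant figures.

[S]/(Km+[S]) = 4.46/35.56 = 0.1254, the fractional saturation.
v = 0.1254 × Vmax = 0.1254 × 233 = 29.2 μmol·min⁻¹.

29.2 μmol·min⁻¹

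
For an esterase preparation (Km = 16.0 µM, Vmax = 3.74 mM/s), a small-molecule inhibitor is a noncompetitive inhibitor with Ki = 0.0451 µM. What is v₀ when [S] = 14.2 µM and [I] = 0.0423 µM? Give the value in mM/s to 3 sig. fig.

0.907 mM/s

With α = 1 + [I]/Ki = 1 + 0.0423/0.0451 = 1.938, the noncompetitive rate law is v = (Vmax/α)·[S] / (Km + [S]).
v = (3.74/1.938)×14.2 / (16.0 + 14.2) = 27.40/30.20 = 0.907 mM/s.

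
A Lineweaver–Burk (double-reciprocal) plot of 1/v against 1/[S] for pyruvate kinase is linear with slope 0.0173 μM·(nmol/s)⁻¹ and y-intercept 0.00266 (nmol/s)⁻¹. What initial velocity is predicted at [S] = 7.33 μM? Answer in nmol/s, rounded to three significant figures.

199 nmol/s

The y-intercept is 1/Vmax, so Vmax = 1/0.00266 = 376 nmol/s.
The slope is Km/Vmax, so Km = 0.0173 × 376 = 6.50 μM.
Then v = 376 × 7.33/(6.50 + 7.33) = 199 nmol/s.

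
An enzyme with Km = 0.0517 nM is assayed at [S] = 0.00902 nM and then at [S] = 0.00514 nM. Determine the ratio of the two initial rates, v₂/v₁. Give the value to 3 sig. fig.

0.609

The fractional saturations are [S]/(Km+[S]) = 0.00902/0.06072 = 0.1486 and 0.00514/0.05684 = 0.09043.
v₂/v₁ is just their ratio: 0.09043/0.1486 = 0.609.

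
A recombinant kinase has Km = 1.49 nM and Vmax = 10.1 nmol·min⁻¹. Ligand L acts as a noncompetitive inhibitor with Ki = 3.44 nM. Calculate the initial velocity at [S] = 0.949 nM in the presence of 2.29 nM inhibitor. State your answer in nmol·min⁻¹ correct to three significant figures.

α = 1 + [I]/Ki = 1 + 2.29/3.44 = 1.666.
For a noncompetitive inhibitor, Vmax is reduced to Vmax/α while Km is unchanged: Km,app = 1.49 nM, Vmax,app = 6.06 nmol·min⁻¹.
v = Vmax,app·[S]/(Km,app + [S]) = 6.06 × 0.949/(1.49 + 0.949) = 2.36 nmol·min⁻¹.

2.36 nmol·min⁻¹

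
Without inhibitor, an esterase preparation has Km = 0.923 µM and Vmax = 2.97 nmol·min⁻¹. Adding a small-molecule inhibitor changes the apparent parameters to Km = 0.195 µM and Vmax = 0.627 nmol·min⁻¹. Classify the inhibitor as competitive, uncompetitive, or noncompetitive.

Both Km and Vmax decrease by the same factor (~4.74-fold) — characteristic of uncompetitive inhibition.

uncompetitive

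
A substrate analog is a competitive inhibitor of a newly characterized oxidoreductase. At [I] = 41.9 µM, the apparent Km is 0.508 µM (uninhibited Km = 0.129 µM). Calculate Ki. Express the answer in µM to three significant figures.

Competitive: Km,app = α·Km with α = 1 + [I]/Ki.
α = Km,app/Km = 0.508/0.129 = 3.938.
Since α = 1 + [I]/Ki, [I]/Ki = 3.938 − 1 = 2.938 and Ki = 41.9/2.938 = 14.3 µM.

14.3 µM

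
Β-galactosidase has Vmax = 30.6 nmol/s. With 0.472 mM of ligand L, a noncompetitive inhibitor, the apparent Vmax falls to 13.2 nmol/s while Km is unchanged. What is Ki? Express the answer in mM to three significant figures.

0.358 mM

Noncompetitive: Vmax,app = Vmax/α with α = 1 + [I]/Ki.
α = Vmax/Vmax,app = 30.6/13.2 = 2.318.
Ki = [I]/(α − 1) = 0.472/1.318 = 0.358 mM.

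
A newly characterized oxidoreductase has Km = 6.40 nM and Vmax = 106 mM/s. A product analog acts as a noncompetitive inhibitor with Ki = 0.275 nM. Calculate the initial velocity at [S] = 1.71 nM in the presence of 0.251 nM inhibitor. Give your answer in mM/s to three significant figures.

α = 1 + [I]/Ki = 1 + 0.251/0.275 = 1.913.
For a noncompetitive inhibitor, Vmax is reduced to Vmax/α while Km is unchanged: Km,app = 6.40 nM, Vmax,app = 55.4 mM/s.
v = Vmax,app·[S]/(Km,app + [S]) = 55.4 × 1.71/(6.40 + 1.71) = 11.7 mM/s.

11.7 mM/s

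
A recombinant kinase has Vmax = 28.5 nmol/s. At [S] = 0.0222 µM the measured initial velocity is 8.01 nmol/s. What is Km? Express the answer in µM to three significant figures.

0.0568 µM

v/Vmax = 8.01/28.5 = 0.2811 = [S]/(Km+[S]).
So Km + [S] = [S]/0.2811 = 0.07899 µM, giving Km = 0.07899 − 0.0222 = 0.0568 µM.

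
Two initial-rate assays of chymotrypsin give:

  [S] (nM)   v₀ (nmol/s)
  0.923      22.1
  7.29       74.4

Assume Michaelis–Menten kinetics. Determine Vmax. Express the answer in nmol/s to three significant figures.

113 nmol/s

In reciprocal form, 1/v = (Km/Vmax)·(1/[S]) + 1/Vmax. The two points give (1/[S], 1/v) = (1.083, 0.04525) and (0.1372, 0.01344).
Slope = (0.04525 − 0.01344)/(1.083 − 0.1372) = 0.03361; intercept = 0.04525 − 0.03361×1.083 = 0.008830.
Vmax = 1/intercept = 113 nmol/s; Km = slope × Vmax = 0.03361 × 113 = 3.81 nM.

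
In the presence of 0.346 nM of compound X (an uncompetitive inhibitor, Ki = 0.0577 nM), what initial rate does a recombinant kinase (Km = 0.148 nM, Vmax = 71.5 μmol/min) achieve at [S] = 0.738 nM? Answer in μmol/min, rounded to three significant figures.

α = 1 + [I]/Ki = 1 + 0.346/0.0577 = 6.997.
For an uncompetitive inhibitor, both parameters are divided by α, giving Vmax/α and Km/α: Km,app = 0.0212 nM, Vmax,app = 10.2 μmol/min.
v = Vmax,app·[S]/(Km,app + [S]) = 10.2 × 0.738/(0.0212 + 0.738) = 9.93 μmol/min.

9.93 μmol/min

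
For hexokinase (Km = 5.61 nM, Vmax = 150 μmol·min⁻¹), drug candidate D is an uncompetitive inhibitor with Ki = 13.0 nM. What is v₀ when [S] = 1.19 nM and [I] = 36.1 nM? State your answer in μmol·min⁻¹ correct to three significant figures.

17.7 μmol·min⁻¹

With α = 1 + [I]/Ki = 1 + 36.1/13.0 = 3.777, the uncompetitive rate law is v = (Vmax/α)·[S] / (Km/α + [S]).
v = (150/3.777)×1.19 / (5.61/3.777 + 1.19) = 47.26/2.675 = 17.7 μmol·min⁻¹.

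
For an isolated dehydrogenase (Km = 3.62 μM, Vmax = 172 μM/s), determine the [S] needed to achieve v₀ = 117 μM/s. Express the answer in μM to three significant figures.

The required fractional saturation is v/Vmax = 117/172 = 0.6802.
Then [S]/(Km+[S]) = 0.6802 ⇒ [S] = 3.62 × 0.6802/(1 − 0.6802) = 7.70 μM.

7.70 μM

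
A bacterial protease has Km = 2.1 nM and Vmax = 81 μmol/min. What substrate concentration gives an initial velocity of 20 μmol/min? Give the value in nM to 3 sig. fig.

0.689 nM

The required fractional saturation is v/Vmax = 20/81 = 0.2469.
Then [S]/(Km+[S]) = 0.2469 ⇒ [S] = 2.1 × 0.2469/(1 − 0.2469) = 0.689 nM.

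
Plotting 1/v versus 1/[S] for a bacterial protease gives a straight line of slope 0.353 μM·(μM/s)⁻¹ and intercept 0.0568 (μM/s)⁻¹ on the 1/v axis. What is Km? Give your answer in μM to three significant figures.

6.21 μM

y-intercept = 1/Vmax ⇒ Vmax = 17.6 μM/s; slope = Km/Vmax ⇒ Km = slope × Vmax.
Km = 0.353 × 17.6 = 6.21 μM.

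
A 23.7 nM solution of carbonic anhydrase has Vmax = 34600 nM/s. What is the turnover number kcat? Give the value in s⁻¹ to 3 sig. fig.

kcat = Vmax/[E]total = 34600 nM/s / 23.7 nM = 1460 s⁻¹.

1460 s⁻¹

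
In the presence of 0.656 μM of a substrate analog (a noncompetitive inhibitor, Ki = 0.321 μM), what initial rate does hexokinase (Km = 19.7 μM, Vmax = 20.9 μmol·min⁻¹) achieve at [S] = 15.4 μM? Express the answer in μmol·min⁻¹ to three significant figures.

α = 1 + [I]/Ki = 1 + 0.656/0.321 = 3.044.
For a noncompetitive inhibitor, Vmax is reduced to Vmax/α while Km is unchanged: Km,app = 19.7 μM, Vmax,app = 6.87 μmol·min⁻¹.
v = Vmax,app·[S]/(Km,app + [S]) = 6.87 × 15.4/(19.7 + 15.4) = 3.01 μmol·min⁻¹.

3.01 μmol·min⁻¹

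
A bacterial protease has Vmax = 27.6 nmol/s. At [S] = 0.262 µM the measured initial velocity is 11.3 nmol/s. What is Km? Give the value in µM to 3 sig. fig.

v/Vmax = 11.3/27.6 = 0.4094 = [S]/(Km+[S]).
So Km + [S] = [S]/0.4094 = 0.6399 µM, giving Km = 0.6399 − 0.262 = 0.378 µM.

0.378 µM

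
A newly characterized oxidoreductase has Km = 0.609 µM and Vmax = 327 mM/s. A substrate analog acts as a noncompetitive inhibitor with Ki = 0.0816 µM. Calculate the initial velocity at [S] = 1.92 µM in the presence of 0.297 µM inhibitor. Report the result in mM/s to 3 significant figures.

53.5 mM/s

α = 1 + [I]/Ki = 1 + 0.297/0.0816 = 4.640.
For a noncompetitive inhibitor, Vmax is reduced to Vmax/α while Km is unchanged: Km,app = 0.609 µM, Vmax,app = 70.5 mM/s.
v = Vmax,app·[S]/(Km,app + [S]) = 70.5 × 1.92/(0.609 + 1.92) = 53.5 mM/s.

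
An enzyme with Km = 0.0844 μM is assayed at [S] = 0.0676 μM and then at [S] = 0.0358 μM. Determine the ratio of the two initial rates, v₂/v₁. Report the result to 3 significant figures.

Since Vmax cancels, v₂/v₁ = [S]₂(Km+[S]₁) / [S]₁(Km+[S]₂).
= 0.0358×(0.0844+0.0676) / (0.0676×(0.0844+0.0358)) = 0.005442/0.008126 = 0.670.

0.670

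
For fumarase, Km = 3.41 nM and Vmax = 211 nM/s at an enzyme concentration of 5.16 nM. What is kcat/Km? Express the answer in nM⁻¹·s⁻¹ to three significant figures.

kcat = Vmax/[E]total = 211/5.16 = 40.9 s⁻¹.
kcat/Km = 40.9/3.41 = 12.0 nM⁻¹·s⁻¹.

12.0 nM⁻¹·s⁻¹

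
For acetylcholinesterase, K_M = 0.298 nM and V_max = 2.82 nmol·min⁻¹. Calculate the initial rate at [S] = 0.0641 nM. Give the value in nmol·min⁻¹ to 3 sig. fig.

v = Vmax·[S]/(Km + [S]) = 2.82 × 0.0641 / (0.298 + 0.0641)
  = 0.1808 / 0.3621 = 0.499 nmol·min⁻¹.

0.499 nmol·min⁻¹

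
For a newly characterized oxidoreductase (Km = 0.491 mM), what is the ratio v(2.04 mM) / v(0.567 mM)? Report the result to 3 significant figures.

1.50

The fractional saturations are [S]/(Km+[S]) = 0.567/1.058 = 0.5359 and 2.04/2.531 = 0.8060.
v₂/v₁ is just their ratio: 0.8060/0.5359 = 1.50.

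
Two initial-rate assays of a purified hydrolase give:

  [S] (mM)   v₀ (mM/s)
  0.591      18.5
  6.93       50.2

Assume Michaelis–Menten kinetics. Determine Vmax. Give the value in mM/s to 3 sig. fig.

From v = Vmax[S]/(Km+[S]), each point gives Vmax = v(Km+[S])/[S].
Equating: 18.5(Km+0.591)/0.591 = 50.2(Km+6.93)/6.93.
31.30·Km + 18.5 = 7.244·Km + 50.2, so (31.30 − 7.244)·Km = 50.2 − 18.5.
Km = 31.70/24.06 = 1.32 mM; then Vmax = 18.5(1.32+0.591)/0.591 = 59.7 mM/s.

59.7 mM/s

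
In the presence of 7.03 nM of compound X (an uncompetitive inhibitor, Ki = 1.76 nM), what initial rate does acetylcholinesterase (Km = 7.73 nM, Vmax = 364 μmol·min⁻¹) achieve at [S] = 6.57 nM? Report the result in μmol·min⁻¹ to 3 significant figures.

α = 1 + [I]/Ki = 1 + 7.03/1.76 = 4.994.
For an uncompetitive inhibitor, both parameters are divided by α, giving Vmax/α and Km/α: Km,app = 1.55 nM, Vmax,app = 72.9 μmol·min⁻¹.
v = Vmax,app·[S]/(Km,app + [S]) = 72.9 × 6.57/(1.55 + 6.57) = 59.0 μmol·min⁻¹.

59.0 μmol·min⁻¹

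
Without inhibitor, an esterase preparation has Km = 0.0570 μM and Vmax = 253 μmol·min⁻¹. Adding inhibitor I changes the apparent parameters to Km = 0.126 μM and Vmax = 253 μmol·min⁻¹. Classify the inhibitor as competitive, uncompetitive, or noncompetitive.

Km increases (0.0570 → 0.126 μM) while Vmax is unchanged — the hallmark of competitive inhibition.

competitive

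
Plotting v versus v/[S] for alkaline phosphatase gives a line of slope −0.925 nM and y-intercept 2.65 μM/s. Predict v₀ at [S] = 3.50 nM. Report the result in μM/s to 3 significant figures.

In the Eadie–Hofstee form v = Vmax − Km·(v/[S]), the slope is −Km and the intercept is Vmax, so Km = 0.925 nM and Vmax = 2.65 μM/s.
v = 2.65 × 3.50/(0.925 + 3.50) = 2.10 μM/s.

2.10 μM/s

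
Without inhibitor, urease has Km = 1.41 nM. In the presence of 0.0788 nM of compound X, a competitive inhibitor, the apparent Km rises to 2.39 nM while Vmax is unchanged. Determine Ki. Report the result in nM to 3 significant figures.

0.113 nM

Competitive: Km,app = α·Km with α = 1 + [I]/Ki.
α = Km,app/Km = 2.39/1.41 = 1.695.
Since α = 1 + [I]/Ki, [I]/Ki = 1.695 − 1 = 0.6950 and Ki = 0.0788/0.6950 = 0.113 nM.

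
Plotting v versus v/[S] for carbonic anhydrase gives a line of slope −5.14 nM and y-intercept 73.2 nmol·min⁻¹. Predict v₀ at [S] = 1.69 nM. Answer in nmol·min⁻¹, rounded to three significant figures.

In the Eadie–Hofstee form v = Vmax − Km·(v/[S]), the slope is −Km and the intercept is Vmax, so Km = 5.14 nM and Vmax = 73.2 nmol·min⁻¹.
v = 73.2 × 1.69/(5.14 + 1.69) = 18.1 nmol·min⁻¹.

18.1 nmol·min⁻¹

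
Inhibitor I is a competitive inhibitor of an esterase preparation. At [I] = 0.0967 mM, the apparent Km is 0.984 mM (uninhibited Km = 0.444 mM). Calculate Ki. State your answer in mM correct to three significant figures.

0.0795 mM

Competitive: Km,app = α·Km with α = 1 + [I]/Ki.
α = Km,app/Km = 0.984/0.444 = 2.216.
Since α = 1 + [I]/Ki, [I]/Ki = 2.216 − 1 = 1.216 and Ki = 0.0967/1.216 = 0.0795 mM.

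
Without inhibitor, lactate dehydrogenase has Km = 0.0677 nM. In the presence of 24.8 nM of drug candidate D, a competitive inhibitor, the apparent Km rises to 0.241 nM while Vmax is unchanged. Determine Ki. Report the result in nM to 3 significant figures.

Competitive: Km,app = α·Km with α = 1 + [I]/Ki.
α = Km,app/Km = 0.241/0.0677 = 3.560.
Ki = [I]/(α − 1) = 24.8/2.560 = 9.69 nM.

9.69 nM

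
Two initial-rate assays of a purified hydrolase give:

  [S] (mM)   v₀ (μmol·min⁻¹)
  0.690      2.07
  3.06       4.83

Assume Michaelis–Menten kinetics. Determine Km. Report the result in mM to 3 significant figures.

From v = Vmax[S]/(Km+[S]), each point gives Vmax = v(Km+[S])/[S].
Equating: 2.07(Km+0.690)/0.690 = 4.83(Km+3.06)/3.06.
3.000·Km + 2.07 = 1.578·Km + 4.83, so (3.000 − 1.578)·Km = 4.83 − 2.07.
Km = 2.760/1.422 = 1.94 mM; then Vmax = 2.07(1.94+0.690)/0.690 = 7.89 μmol·min⁻¹.

1.94 mM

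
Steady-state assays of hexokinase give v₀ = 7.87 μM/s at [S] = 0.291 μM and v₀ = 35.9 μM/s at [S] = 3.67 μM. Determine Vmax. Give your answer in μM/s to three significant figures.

51.8 μM/s

In reciprocal form, 1/v = (Km/Vmax)·(1/[S]) + 1/Vmax. The two points give (1/[S], 1/v) = (3.436, 0.1271) and (0.2725, 0.02786).
Slope = (0.1271 − 0.02786)/(3.436 − 0.2725) = 0.03136; intercept = 0.1271 − 0.03136×3.436 = 0.01931.
Vmax = 1/intercept = 51.8 μM/s; Km = slope × Vmax = 0.03136 × 51.8 = 1.62 μM.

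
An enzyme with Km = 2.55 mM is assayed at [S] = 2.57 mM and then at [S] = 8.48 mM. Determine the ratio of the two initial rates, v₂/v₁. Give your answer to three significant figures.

The fractional saturations are [S]/(Km+[S]) = 2.57/5.120 = 0.5020 and 8.48/11.03 = 0.7688.
v₂/v₁ is just their ratio: 0.7688/0.5020 = 1.53.

1.53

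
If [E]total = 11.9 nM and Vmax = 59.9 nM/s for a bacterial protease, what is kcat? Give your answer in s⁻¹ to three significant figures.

kcat = Vmax/[E]total = 59.9 nM/s / 11.9 nM = 5.03 s⁻¹.

5.03 s⁻¹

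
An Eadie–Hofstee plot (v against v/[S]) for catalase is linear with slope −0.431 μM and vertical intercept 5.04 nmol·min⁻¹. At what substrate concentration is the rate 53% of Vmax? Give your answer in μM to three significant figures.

0.486 μM

The Eadie–Hofstee slope gives Km = 0.431 μM (slope = −Km).
v/Vmax = [S]/(Km+[S]) = 0.53 ⇒ [S] = Km·0.53/(1−0.53) = 0.431 × 1.128 = 0.486 μM.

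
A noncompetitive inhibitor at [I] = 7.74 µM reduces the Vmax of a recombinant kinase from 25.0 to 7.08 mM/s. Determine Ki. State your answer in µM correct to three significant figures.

Noncompetitive: Vmax,app = Vmax/α with α = 1 + [I]/Ki.
α = Vmax/Vmax,app = 25.0/7.08 = 3.531.
Since α = 1 + [I]/Ki, [I]/Ki = 3.531 − 1 = 2.531 and Ki = 7.74/2.531 = 3.06 µM.

3.06 µM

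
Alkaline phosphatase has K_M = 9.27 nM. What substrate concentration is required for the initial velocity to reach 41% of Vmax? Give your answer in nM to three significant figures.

6.44 nM

v/Vmax = [S]/(Km+[S]) = 0.41, so [S] = Km·0.41/(1 − 0.41) = 9.27 × 0.6949.
[S] = 6.44 nM.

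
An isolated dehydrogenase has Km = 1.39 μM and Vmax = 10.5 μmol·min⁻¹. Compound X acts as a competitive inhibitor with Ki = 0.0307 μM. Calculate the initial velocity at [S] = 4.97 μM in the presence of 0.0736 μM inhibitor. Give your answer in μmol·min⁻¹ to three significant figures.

5.38 μmol·min⁻¹

With α = 1 + [I]/Ki = 1 + 0.0736/0.0307 = 3.397, the competitive rate law is v = Vmax[S] / (αKm + [S]).
v = 10.5×4.97 / (3.397×1.39 + 4.97) = 52.18/9.692 = 5.38 μmol·min⁻¹.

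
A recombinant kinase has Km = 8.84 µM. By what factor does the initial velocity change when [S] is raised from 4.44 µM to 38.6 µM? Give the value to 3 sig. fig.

2.43

The fractional saturations are [S]/(Km+[S]) = 4.44/13.28 = 0.3343 and 38.6/47.44 = 0.8137.
v₂/v₁ is just their ratio: 0.8137/0.3343 = 2.43.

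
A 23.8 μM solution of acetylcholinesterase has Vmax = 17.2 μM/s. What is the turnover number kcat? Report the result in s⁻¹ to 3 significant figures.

kcat = Vmax/[E]total = 17.2 μM/s / 23.8 μM = 0.723 s⁻¹.

0.723 s⁻¹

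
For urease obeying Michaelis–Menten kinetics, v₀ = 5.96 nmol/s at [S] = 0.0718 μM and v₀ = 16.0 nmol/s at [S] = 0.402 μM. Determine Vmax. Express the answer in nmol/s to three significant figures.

From v = Vmax[S]/(Km+[S]), each point gives Vmax = v(Km+[S])/[S].
Equating: 5.96(Km+0.0718)/0.0718 = 16.0(Km+0.402)/0.402.
83.01·Km + 5.96 = 39.80·Km + 16.0, so (83.01 − 39.80)·Km = 16.0 − 5.96.
Km = 10.04/43.21 = 0.232 μM; then Vmax = 5.96(0.232+0.0718)/0.0718 = 25.2 nmol/s.

25.2 nmol/s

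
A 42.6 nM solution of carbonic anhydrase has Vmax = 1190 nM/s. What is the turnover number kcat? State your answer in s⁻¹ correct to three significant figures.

kcat = Vmax/[E]total = 1190 nM/s / 42.6 nM = 27.9 s⁻¹.

27.9 s⁻¹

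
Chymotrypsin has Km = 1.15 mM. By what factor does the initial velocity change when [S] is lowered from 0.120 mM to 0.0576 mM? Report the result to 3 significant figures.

0.505

Since Vmax cancels, v₂/v₁ = [S]₂(Km+[S]₁) / [S]₁(Km+[S]₂).
= 0.0576×(1.15+0.120) / (0.120×(1.15+0.0576)) = 0.07315/0.1449 = 0.505.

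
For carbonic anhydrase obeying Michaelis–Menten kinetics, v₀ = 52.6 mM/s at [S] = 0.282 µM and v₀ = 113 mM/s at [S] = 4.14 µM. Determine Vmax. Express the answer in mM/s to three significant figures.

123 mM/s

From v = Vmax[S]/(Km+[S]), each point gives Vmax = v(Km+[S])/[S].
Equating: 52.6(Km+0.282)/0.282 = 113(Km+4.14)/4.14.
186.5·Km + 52.6 = 27.29·Km + 113, so (186.5 − 27.29)·Km = 113 − 52.6.
Km = 60.40/159.2 = 0.379 µM; then Vmax = 52.6(0.379+0.282)/0.282 = 123 mM/s.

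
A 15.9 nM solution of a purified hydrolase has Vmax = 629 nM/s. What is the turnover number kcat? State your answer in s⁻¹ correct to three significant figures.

kcat = Vmax/[E]total = 629 nM/s / 15.9 nM = 39.6 s⁻¹.

39.6 s⁻¹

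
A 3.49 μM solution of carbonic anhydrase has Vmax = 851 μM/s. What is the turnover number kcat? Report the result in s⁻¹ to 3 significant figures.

kcat = Vmax/[E]total = 851 μM/s / 3.49 μM = 244 s⁻¹.

244 s⁻¹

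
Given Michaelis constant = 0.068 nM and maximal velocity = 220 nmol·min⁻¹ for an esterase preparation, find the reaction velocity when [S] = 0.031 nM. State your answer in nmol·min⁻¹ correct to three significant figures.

v = Vmax·[S]/(Km + [S]) = 220 × 0.031 / (0.068 + 0.031)
  = 6.820 / 0.09900 = 68.9 nmol·min⁻¹.

68.9 nmol·min⁻¹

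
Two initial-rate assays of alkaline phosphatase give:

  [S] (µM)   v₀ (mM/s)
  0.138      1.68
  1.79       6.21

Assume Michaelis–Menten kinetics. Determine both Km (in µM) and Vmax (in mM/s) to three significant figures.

From v = Vmax[S]/(Km+[S]), each point gives Vmax = v(Km+[S])/[S].
Equating: 1.68(Km+0.138)/0.138 = 6.21(Km+1.79)/1.79.
12.17·Km + 1.68 = 3.469·Km + 6.21, so (12.17 − 3.469)·Km = 6.21 − 1.68.
Km = 4.530/8.705 = 0.520 µM; then Vmax = 1.68(0.520+0.138)/0.138 = 8.02 mM/s.

Km = 0.520 µM; Vmax = 8.02 mM/s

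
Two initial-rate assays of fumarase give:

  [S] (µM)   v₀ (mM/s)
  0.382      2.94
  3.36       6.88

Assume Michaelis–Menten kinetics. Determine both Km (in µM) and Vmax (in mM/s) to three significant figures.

From v = Vmax[S]/(Km+[S]), each point gives Vmax = v(Km+[S])/[S].
Equating: 2.94(Km+0.382)/0.382 = 6.88(Km+3.36)/3.36.
7.696·Km + 2.94 = 2.048·Km + 6.88, so (7.696 − 2.048)·Km = 6.88 − 2.94.
Km = 3.940/5.649 = 0.698 µM; then Vmax = 2.94(0.698+0.382)/0.382 = 8.31 mM/s.

Km = 0.698 µM; Vmax = 8.31 mM/s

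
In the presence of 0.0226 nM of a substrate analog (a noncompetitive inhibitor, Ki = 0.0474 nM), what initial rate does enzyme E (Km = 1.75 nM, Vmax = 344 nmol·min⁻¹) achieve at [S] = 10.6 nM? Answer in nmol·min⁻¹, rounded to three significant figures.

With α = 1 + [I]/Ki = 1 + 0.0226/0.0474 = 1.477, the noncompetitive rate law is v = (Vmax/α)·[S] / (Km + [S]).
v = (344/1.477)×10.6 / (1.75 + 10.6) = 2469/12.35 = 200 nmol·min⁻¹.

200 nmol·min⁻¹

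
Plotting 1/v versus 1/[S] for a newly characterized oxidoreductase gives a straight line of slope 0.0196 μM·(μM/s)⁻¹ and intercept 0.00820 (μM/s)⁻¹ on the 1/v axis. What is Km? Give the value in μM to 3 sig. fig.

2.39 μM

y-intercept = 1/Vmax ⇒ Vmax = 122 μM/s; slope = Km/Vmax ⇒ Km = slope × Vmax.
Km = 0.0196 × 122 = 2.39 μM.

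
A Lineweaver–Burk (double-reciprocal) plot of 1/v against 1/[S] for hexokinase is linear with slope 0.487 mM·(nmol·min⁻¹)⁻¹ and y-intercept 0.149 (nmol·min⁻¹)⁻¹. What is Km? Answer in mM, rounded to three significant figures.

3.27 mM

y-intercept = 1/Vmax ⇒ Vmax = 6.71 nmol·min⁻¹; slope = Km/Vmax ⇒ Km = slope × Vmax.
Km = 0.487 × 6.71 = 3.27 mM.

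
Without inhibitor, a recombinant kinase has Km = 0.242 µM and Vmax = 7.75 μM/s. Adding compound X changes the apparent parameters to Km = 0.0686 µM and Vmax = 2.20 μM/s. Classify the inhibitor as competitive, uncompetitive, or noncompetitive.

Both Km and Vmax decrease by the same factor (~3.53-fold) — characteristic of uncompetitive inhibition.

uncompetitive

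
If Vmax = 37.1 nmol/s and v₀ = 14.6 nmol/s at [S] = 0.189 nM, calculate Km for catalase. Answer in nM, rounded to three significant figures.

v/Vmax = 14.6/37.1 = 0.3935 = [S]/(Km+[S]).
So Km + [S] = [S]/0.3935 = 0.4803 nM, giving Km = 0.4803 − 0.189 = 0.291 nM.

0.291 nM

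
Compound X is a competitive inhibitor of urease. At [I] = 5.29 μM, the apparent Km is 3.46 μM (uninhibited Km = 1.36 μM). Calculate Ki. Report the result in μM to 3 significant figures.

3.43 μM

Competitive: Km,app = α·Km with α = 1 + [I]/Ki.
α = Km,app/Km = 3.46/1.36 = 2.544.
Ki = [I]/(α − 1) = 5.29/1.544 = 3.43 μM.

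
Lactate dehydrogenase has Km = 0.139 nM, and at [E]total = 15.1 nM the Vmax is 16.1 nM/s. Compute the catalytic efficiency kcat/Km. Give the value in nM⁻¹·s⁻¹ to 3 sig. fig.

7.67 nM⁻¹·s⁻¹

kcat = Vmax/[E]total = 16.1/15.1 = 1.07 s⁻¹.
kcat/Km = 1.07/0.139 = 7.67 nM⁻¹·s⁻¹.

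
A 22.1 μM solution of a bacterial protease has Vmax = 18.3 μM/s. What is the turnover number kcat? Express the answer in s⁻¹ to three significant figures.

kcat = Vmax/[E]total = 18.3 μM/s / 22.1 μM = 0.828 s⁻¹.

0.828 s⁻¹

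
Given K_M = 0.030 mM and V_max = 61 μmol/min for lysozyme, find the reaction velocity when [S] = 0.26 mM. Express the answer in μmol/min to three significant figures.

v = Vmax·[S]/(Km + [S]) = 61 × 0.26 / (0.030 + 0.26)
  = 15.86 / 0.2900 = 54.7 μmol/min.

54.7 μmol/min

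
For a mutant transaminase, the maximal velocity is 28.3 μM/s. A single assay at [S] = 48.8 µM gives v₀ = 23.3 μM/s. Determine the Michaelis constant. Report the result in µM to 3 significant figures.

From v = Vmax[S]/(Km+[S]), Km = [S](Vmax − v)/v.
Km = 48.8 × (28.3 − 23.3) / 23.3 = 244.0/23.3 = 10.5 µM.

10.5 µM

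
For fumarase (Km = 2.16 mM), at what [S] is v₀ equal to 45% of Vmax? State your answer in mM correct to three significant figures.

1.77 mM

v/Vmax = [S]/(Km+[S]) = 0.45, so [S] = Km·0.45/(1 − 0.45) = 2.16 × 0.8182.
[S] = 1.77 mM.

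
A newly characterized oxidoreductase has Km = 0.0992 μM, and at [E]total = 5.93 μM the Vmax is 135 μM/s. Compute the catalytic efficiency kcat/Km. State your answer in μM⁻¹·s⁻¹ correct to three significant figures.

229 μM⁻¹·s⁻¹

kcat = Vmax/[E]total = 135/5.93 = 22.8 s⁻¹.
kcat/Km = 22.8/0.0992 = 229 μM⁻¹·s⁻¹.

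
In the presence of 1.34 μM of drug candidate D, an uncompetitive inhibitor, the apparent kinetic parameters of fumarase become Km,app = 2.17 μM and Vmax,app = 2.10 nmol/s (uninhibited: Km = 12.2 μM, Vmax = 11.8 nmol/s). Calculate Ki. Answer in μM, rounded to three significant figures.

0.290 μM

Uncompetitive: Vmax,app = Vmax/α (and Km,app = Km/α) with α = 1 + [I]/Ki.
α = Vmax/Vmax,app = 11.8/2.10 = 5.619.
Since α = 1 + [I]/Ki, [I]/Ki = 5.619 − 1 = 4.619 and Ki = 1.34/4.619 = 0.290 μM.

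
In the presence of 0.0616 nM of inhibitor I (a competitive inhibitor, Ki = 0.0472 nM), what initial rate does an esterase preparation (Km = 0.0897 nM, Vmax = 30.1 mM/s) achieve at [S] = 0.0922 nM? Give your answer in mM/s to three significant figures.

With α = 1 + [I]/Ki = 1 + 0.0616/0.0472 = 2.305, the competitive rate law is v = Vmax[S] / (αKm + [S]).
v = 30.1×0.0922 / (2.305×0.0897 + 0.0922) = 2.775/0.2990 = 9.28 mM/s.

9.28 mM/s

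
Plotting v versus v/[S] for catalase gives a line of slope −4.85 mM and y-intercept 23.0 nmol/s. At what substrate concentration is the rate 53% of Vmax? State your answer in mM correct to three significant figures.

5.47 mM

The Eadie–Hofstee slope gives Km = 4.85 mM (slope = −Km).
v/Vmax = [S]/(Km+[S]) = 0.53 ⇒ [S] = Km·0.53/(1−0.53) = 4.85 × 1.128 = 5.47 mM.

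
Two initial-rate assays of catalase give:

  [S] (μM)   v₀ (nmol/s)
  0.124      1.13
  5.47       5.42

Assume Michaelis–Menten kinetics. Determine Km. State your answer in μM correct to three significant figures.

From v = Vmax[S]/(Km+[S]), each point gives Vmax = v(Km+[S])/[S].
Equating: 1.13(Km+0.124)/0.124 = 5.42(Km+5.47)/5.47.
9.113·Km + 1.13 = 0.9909·Km + 5.42, so (9.113 − 0.9909)·Km = 5.42 − 1.13.
Km = 4.290/8.122 = 0.528 μM; then Vmax = 1.13(0.528+0.124)/0.124 = 5.94 nmol/s.

0.528 μM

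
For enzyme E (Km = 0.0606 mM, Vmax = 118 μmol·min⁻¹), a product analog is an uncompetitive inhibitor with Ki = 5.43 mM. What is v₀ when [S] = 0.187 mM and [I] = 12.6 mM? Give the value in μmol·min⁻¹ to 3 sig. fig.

32.4 μmol·min⁻¹

With α = 1 + [I]/Ki = 1 + 12.6/5.43 = 3.320, the uncompetitive rate law is v = (Vmax/α)·[S] / (Km/α + [S]).
v = (118/3.320)×0.187 / (0.0606/3.320 + 0.187) = 6.646/0.2053 = 32.4 μmol·min⁻¹.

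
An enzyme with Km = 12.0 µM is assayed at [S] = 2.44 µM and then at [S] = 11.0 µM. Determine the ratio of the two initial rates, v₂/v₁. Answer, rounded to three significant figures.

2.83

Since Vmax cancels, v₂/v₁ = [S]₂(Km+[S]₁) / [S]₁(Km+[S]₂).
= 11.0×(12.0+2.44) / (2.44×(12.0+11.0)) = 158.8/56.12 = 2.83.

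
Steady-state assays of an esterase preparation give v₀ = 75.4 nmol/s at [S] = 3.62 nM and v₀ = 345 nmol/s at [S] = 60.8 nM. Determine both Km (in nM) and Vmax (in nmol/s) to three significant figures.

Km = 17.8 nM; Vmax = 446 nmol/s

In reciprocal form, 1/v = (Km/Vmax)·(1/[S]) + 1/Vmax. The two points give (1/[S], 1/v) = (0.2762, 0.01326) and (0.01645, 0.002899).
Slope = (0.01326 − 0.002899)/(0.2762 − 0.01645) = 0.03989; intercept = 0.01326 − 0.03989×0.2762 = 0.002242.
Vmax = 1/intercept = 446 nmol/s; Km = slope × Vmax = 0.03989 × 446 = 17.8 nM.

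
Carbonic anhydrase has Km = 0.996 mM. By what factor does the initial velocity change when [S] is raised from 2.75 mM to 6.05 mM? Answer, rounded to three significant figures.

The fractional saturations are [S]/(Km+[S]) = 2.75/3.746 = 0.7341 and 6.05/7.046 = 0.8586.
v₂/v₁ is just their ratio: 0.8586/0.7341 = 1.17.

1.17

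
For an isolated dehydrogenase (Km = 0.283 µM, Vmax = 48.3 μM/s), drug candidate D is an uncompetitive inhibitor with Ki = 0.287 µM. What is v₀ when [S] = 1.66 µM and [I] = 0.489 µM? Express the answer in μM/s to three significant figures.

α = 1 + [I]/Ki = 1 + 0.489/0.287 = 2.704.
For an uncompetitive inhibitor, both parameters are divided by α, giving Vmax/α and Km/α: Km,app = 0.105 µM, Vmax,app = 17.9 μM/s.
v = Vmax,app·[S]/(Km,app + [S]) = 17.9 × 1.66/(0.105 + 1.66) = 16.8 μM/s.

16.8 μM/s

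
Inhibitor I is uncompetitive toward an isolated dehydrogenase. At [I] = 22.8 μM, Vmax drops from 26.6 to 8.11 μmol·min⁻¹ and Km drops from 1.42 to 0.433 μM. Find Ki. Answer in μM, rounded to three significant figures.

Uncompetitive: Vmax,app = Vmax/α (and Km,app = Km/α) with α = 1 + [I]/Ki.
α = Vmax/Vmax,app = 26.6/8.11 = 3.280.
Since α = 1 + [I]/Ki, [I]/Ki = 3.280 − 1 = 2.280 and Ki = 22.8/2.280 = 10.0 μM.

10.0 μM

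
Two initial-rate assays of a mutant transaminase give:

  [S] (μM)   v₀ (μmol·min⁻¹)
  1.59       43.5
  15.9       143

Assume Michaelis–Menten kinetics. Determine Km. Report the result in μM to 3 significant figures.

In reciprocal form, 1/v = (Km/Vmax)·(1/[S]) + 1/Vmax. The two points give (1/[S], 1/v) = (0.6289, 0.02299) and (0.06289, 0.006993).
Slope = (0.02299 − 0.006993)/(0.6289 − 0.06289) = 0.02826; intercept = 0.02299 − 0.02826×0.6289 = 0.005216.
Vmax = 1/intercept = 192 μmol·min⁻¹; Km = slope × Vmax = 0.02826 × 192 = 5.42 μM.

5.42 μM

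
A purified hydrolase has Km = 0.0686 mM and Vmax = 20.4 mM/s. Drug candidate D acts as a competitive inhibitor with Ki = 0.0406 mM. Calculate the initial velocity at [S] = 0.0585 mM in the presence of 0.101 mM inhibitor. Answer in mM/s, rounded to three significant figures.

4.01 mM/s

α = 1 + [I]/Ki = 1 + 0.101/0.0406 = 3.488.
For a competitive inhibitor, Vmax is unchanged and the apparent Km becomes α·Km: Km,app = 0.239 mM, Vmax,app = 20.4 mM/s.
v = Vmax,app·[S]/(Km,app + [S]) = 20.4 × 0.0585/(0.239 + 0.0585) = 4.01 mM/s.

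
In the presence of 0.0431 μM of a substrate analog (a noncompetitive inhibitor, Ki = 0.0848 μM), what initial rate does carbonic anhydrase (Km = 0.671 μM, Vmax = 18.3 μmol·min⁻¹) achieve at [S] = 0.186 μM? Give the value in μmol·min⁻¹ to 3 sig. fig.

2.63 μmol·min⁻¹

With α = 1 + [I]/Ki = 1 + 0.0431/0.0848 = 1.508, the noncompetitive rate law is v = (Vmax/α)·[S] / (Km + [S]).
v = (18.3/1.508)×0.186 / (0.671 + 0.186) = 2.257/0.8570 = 2.63 μmol·min⁻¹.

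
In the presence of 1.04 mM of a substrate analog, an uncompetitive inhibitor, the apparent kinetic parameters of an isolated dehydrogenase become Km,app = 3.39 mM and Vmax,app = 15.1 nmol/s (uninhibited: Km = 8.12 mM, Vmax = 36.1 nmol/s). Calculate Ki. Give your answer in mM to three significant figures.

0.748 mM

Uncompetitive: Vmax,app = Vmax/α (and Km,app = Km/α) with α = 1 + [I]/Ki.
α = Vmax/Vmax,app = 36.1/15.1 = 2.391.
Ki = [I]/(α − 1) = 1.04/1.391 = 0.748 mM.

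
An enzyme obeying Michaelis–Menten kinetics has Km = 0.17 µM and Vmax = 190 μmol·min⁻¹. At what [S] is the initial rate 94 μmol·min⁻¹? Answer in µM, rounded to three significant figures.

The required fractional saturation is v/Vmax = 94/190 = 0.4947.
Then [S]/(Km+[S]) = 0.4947 ⇒ [S] = 0.17 × 0.4947/(1 − 0.4947) = 0.166 µM.

0.166 µM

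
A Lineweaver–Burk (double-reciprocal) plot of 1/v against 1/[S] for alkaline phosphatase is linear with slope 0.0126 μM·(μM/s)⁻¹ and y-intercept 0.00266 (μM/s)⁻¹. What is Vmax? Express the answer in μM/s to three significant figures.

The y-intercept of a Lineweaver–Burk plot equals 1/Vmax, so Vmax = 1/0.00266 = 376 μM/s.

376 μM/s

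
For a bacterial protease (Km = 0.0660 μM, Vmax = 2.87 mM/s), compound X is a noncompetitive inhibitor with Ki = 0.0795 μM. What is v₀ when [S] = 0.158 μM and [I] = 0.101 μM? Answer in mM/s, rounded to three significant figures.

0.892 mM/s

With α = 1 + [I]/Ki = 1 + 0.101/0.0795 = 2.270, the noncompetitive rate law is v = (Vmax/α)·[S] / (Km + [S]).
v = (2.87/2.270)×0.158 / (0.0660 + 0.158) = 0.1997/0.2240 = 0.892 mM/s.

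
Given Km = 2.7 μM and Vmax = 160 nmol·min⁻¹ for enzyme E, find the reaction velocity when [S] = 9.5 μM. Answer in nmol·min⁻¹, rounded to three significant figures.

v = Vmax·[S]/(Km + [S]) = 160 × 9.5 / (2.7 + 9.5)
  = 1520 / 12.20 = 125 nmol·min⁻¹.

125 nmol·min⁻¹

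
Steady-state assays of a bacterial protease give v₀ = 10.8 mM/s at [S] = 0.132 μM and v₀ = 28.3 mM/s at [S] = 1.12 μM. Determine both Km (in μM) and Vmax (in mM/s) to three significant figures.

From v = Vmax[S]/(Km+[S]), each point gives Vmax = v(Km+[S])/[S].
Equating: 10.8(Km+0.132)/0.132 = 28.3(Km+1.12)/1.12.
81.82·Km + 10.8 = 25.27·Km + 28.3, so (81.82 − 25.27)·Km = 28.3 − 10.8.
Km = 17.50/56.55 = 0.309 μM; then Vmax = 10.8(0.309+0.132)/0.132 = 36.1 mM/s.

Km = 0.309 μM; Vmax = 36.1 mM/s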